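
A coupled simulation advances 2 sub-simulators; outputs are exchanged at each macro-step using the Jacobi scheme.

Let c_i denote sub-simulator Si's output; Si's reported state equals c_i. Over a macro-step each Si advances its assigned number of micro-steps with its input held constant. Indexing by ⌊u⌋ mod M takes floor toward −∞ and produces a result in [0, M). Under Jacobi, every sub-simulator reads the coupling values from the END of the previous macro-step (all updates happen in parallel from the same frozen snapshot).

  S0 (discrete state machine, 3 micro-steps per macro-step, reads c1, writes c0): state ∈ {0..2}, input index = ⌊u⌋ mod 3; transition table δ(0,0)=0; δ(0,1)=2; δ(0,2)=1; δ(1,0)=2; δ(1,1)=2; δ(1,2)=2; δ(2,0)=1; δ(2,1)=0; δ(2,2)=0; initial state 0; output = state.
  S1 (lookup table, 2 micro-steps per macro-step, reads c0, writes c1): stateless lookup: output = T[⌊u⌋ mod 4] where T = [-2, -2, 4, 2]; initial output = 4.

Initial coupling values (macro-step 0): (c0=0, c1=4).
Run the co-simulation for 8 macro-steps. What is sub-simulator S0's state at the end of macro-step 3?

S0 state at macro-step 3 = 2

macro 1: S0 reads c1=4 → after 3×micro: 2; S1 reads c0=0 → after 2×micro: -2 ⇒ (c0=2, c1=-2)
macro 2: S0 reads c1=-2 → after 3×micro: 0; S1 reads c0=2 → after 2×micro: 4 ⇒ (c0=0, c1=4)
macro 3: S0 reads c1=4 → after 3×micro: 2; S1 reads c0=0 → after 2×micro: -2 ⇒ (c0=2, c1=-2)
macro 4: S0 reads c1=-2 → after 3×micro: 0; S1 reads c0=2 → after 2×micro: 4 ⇒ (c0=0, c1=4)
macro 5: S0 reads c1=4 → after 3×micro: 2; S1 reads c0=0 → after 2×micro: -2 ⇒ (c0=2, c1=-2)
macro 6: S0 reads c1=-2 → after 3×micro: 0; S1 reads c0=2 → after 2×micro: 4 ⇒ (c0=0, c1=4)
macro 7: S0 reads c1=4 → after 3×micro: 2; S1 reads c0=0 → after 2×micro: -2 ⇒ (c0=2, c1=-2)
macro 8: S0 reads c1=-2 → after 3×micro: 0; S1 reads c0=2 → after 2×micro: 4 ⇒ (c0=0, c1=4)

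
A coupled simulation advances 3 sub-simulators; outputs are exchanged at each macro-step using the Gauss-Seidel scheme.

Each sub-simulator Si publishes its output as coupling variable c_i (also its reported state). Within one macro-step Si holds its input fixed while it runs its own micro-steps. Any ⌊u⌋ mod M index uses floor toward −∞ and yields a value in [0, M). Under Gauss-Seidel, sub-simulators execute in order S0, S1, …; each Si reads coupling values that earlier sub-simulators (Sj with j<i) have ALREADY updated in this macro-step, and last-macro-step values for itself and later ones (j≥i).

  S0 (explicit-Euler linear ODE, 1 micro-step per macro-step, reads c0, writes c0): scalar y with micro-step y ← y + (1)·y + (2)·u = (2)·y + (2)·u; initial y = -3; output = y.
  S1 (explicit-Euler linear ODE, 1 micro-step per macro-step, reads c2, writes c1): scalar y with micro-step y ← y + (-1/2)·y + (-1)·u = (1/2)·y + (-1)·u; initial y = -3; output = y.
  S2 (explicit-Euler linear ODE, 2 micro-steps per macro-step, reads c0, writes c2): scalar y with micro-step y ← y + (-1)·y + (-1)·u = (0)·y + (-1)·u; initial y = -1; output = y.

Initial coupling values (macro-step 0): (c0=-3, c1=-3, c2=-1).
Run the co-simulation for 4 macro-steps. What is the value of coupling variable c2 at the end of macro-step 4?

macro 1: S0 reads c0=-3 → after 1×micro: -12; S1 reads c2=-1 → after 1×micro: -1/2; S2 reads c0=-12 → after 2×micro: 12 ⇒ (c0=-12, c1=-1/2, c2=12)
macro 2: S0 reads c0=-12 → after 1×micro: -48; S1 reads c2=12 → after 1×micro: -49/4; S2 reads c0=-48 → after 2×micro: 48 ⇒ (c0=-48, c1=-49/4, c2=48)
macro 3: S0 reads c0=-48 → after 1×micro: -192; S1 reads c2=48 → after 1×micro: -433/8; S2 reads c0=-192 → after 2×micro: 192 ⇒ (c0=-192, c1=-433/8, c2=192)
macro 4: S0 reads c0=-192 → after 1×micro: -768; S1 reads c2=192 → after 1×micro: -3505/16; S2 reads c0=-768 → after 2×micro: 768 ⇒ (c0=-768, c1=-3505/16, c2=768)

c2 at macro-step 4 = 768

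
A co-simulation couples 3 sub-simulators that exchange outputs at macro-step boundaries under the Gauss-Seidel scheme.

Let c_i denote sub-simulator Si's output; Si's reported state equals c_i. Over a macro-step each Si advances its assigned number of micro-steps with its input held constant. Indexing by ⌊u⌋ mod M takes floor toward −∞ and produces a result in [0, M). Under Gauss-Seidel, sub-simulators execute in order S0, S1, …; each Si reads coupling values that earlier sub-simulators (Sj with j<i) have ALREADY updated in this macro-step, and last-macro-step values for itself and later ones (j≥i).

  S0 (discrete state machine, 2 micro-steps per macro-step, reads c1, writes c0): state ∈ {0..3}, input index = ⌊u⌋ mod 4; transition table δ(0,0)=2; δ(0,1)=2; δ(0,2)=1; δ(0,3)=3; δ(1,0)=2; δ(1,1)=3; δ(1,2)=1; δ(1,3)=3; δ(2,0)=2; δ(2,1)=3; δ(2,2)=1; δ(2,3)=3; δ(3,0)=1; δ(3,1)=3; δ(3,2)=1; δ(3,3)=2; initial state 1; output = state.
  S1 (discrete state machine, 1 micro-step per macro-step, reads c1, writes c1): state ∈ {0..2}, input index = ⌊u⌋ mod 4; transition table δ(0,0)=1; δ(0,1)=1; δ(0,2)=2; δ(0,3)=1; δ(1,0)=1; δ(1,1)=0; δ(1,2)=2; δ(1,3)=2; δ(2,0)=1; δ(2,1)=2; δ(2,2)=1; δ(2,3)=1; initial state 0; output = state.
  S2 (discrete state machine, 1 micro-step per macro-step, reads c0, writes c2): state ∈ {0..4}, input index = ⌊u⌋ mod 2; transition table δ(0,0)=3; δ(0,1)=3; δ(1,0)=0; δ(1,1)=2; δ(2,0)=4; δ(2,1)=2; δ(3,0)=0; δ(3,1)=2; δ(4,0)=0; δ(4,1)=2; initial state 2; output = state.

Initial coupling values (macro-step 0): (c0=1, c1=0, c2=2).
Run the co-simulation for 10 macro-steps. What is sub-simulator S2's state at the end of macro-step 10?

macro 1: S0 reads c1=0 → after 2×micro: 2; S1 reads c1=0 → after 1×micro: 1; S2 reads c0=2 → after 1×micro: 4 ⇒ (c0=2, c1=1, c2=4)
macro 2: S0 reads c1=1 → after 2×micro: 3; S1 reads c1=1 → after 1×micro: 0; S2 reads c0=3 → after 1×micro: 2 ⇒ (c0=3, c1=0, c2=2)
macro 3: S0 reads c1=0 → after 2×micro: 2; S1 reads c1=0 → after 1×micro: 1; S2 reads c0=2 → after 1×micro: 4 ⇒ (c0=2, c1=1, c2=4)
macro 4: S0 reads c1=1 → after 2×micro: 3; S1 reads c1=1 → after 1×micro: 0; S2 reads c0=3 → after 1×micro: 2 ⇒ (c0=3, c1=0, c2=2)
macro 5: S0 reads c1=0 → after 2×micro: 2; S1 reads c1=0 → after 1×micro: 1; S2 reads c0=2 → after 1×micro: 4 ⇒ (c0=2, c1=1, c2=4)
macro 6: S0 reads c1=1 → after 2×micro: 3; S1 reads c1=1 → after 1×micro: 0; S2 reads c0=3 → after 1×micro: 2 ⇒ (c0=3, c1=0, c2=2)
macro 7: S0 reads c1=0 → after 2×micro: 2; S1 reads c1=0 → after 1×micro: 1; S2 reads c0=2 → after 1×micro: 4 ⇒ (c0=2, c1=1, c2=4)
macro 8: S0 reads c1=1 → after 2×micro: 3; S1 reads c1=1 → after 1×micro: 0; S2 reads c0=3 → after 1×micro: 2 ⇒ (c0=3, c1=0, c2=2)
macro 9: S0 reads c1=0 → after 2×micro: 2; S1 reads c1=0 → after 1×micro: 1; S2 reads c0=2 → after 1×micro: 4 ⇒ (c0=2, c1=1, c2=4)
macro 10: S0 reads c1=1 → after 2×micro: 3; S1 reads c1=1 → after 1×micro: 0; S2 reads c0=3 → after 1×micro: 2 ⇒ (c0=3, c1=0, c2=2)

S2 state at macro-step 10 = 2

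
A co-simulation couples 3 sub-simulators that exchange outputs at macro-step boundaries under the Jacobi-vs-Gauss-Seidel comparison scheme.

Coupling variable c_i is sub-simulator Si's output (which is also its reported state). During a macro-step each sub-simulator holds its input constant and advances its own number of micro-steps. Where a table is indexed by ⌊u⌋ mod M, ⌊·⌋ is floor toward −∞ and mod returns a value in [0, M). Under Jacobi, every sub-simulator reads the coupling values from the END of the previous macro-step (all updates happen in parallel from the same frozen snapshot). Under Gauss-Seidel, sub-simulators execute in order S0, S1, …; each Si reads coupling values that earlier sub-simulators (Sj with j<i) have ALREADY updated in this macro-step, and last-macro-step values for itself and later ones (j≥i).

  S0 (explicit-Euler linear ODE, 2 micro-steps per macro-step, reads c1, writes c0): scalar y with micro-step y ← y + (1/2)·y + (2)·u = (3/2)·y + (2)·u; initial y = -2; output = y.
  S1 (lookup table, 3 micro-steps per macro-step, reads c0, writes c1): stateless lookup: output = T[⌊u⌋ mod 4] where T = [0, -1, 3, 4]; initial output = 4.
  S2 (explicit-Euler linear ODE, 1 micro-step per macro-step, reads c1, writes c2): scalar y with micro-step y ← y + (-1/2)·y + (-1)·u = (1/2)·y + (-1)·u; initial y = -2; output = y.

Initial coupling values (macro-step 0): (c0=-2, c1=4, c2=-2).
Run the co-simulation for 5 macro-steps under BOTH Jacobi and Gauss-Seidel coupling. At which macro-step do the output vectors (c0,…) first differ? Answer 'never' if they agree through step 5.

[Jacobi] macro 1: S0 reads c1=4 → after 2×micro: 31/2; S1 reads c0=-2 → after 3×micro: 3; S2 reads c1=4 → after 1×micro: -5 ⇒ (c0=31/2, c1=3, c2=-5)
[Jacobi] macro 2: S0 reads c1=3 → after 2×micro: 399/8; S1 reads c0=31/2 → after 3×micro: 4; S2 reads c1=3 → after 1×micro: -11/2 ⇒ (c0=399/8, c1=4, c2=-11/2)
[Jacobi] macro 3: S0 reads c1=4 → after 2×micro: 4231/32; S1 reads c0=399/8 → after 3×micro: -1; S2 reads c1=4 → after 1×micro: -27/4 ⇒ (c0=4231/32, c1=-1, c2=-27/4)
[Jacobi] macro 4: S0 reads c1=-1 → after 2×micro: 37439/128; S1 reads c0=4231/32 → after 3×micro: 0; S2 reads c1=-1 → after 1×micro: -19/8 ⇒ (c0=37439/128, c1=0, c2=-19/8)
[Jacobi] macro 5: S0 reads c1=0 → after 2×micro: 336951/512; S1 reads c0=37439/128 → after 3×micro: 0; S2 reads c1=0 → after 1×micro: -19/16 ⇒ (c0=336951/512, c1=0, c2=-19/16)
[Gauss-Seidel] macro 1: S0 reads c1=4 → after 2×micro: 31/2; S1 reads c0=31/2 → after 3×micro: 4; S2 reads c1=4 → after 1×micro: -5 ⇒ (c0=31/2, c1=4, c2=-5)
[Gauss-Seidel] macro 2: S0 reads c1=4 → after 2×micro: 439/8; S1 reads c0=439/8 → after 3×micro: 3; S2 reads c1=3 → after 1×micro: -11/2 ⇒ (c0=439/8, c1=3, c2=-11/2)
[Gauss-Seidel] macro 3: S0 reads c1=3 → after 2×micro: 4431/32; S1 reads c0=4431/32 → after 3×micro: 3; S2 reads c1=3 → after 1×micro: -23/4 ⇒ (c0=4431/32, c1=3, c2=-23/4)
[Gauss-Seidel] macro 4: S0 reads c1=3 → after 2×micro: 41799/128; S1 reads c0=41799/128 → after 3×micro: 3; S2 reads c1=3 → after 1×micro: -47/8 ⇒ (c0=41799/128, c1=3, c2=-47/8)
[Gauss-Seidel] macro 5: S0 reads c1=3 → after 2×micro: 383871/512; S1 reads c0=383871/512 → after 3×micro: -1; S2 reads c1=-1 → after 1×micro: -31/16 ⇒ (c0=383871/512, c1=-1, c2=-31/16)

first divergence at macro-step: 1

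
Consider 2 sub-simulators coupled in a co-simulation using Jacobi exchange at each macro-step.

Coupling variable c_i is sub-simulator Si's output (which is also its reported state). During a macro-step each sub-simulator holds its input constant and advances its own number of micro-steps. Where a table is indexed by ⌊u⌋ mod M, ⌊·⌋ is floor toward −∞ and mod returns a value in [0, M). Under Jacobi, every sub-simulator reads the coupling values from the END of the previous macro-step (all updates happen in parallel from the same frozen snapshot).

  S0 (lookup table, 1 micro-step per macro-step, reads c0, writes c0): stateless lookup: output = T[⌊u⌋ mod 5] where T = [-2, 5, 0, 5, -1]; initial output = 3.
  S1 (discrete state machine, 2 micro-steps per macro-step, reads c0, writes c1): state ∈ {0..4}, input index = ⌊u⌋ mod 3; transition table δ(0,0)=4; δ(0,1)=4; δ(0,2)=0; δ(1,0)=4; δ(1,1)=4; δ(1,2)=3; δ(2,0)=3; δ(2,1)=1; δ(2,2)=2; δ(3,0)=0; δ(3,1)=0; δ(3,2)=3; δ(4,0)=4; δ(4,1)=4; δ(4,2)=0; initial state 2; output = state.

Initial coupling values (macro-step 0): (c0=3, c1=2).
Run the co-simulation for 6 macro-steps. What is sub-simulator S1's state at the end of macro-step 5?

S1 state at macro-step 5 = 4

macro 1: S0 reads c0=3 → after 1×micro: 5; S1 reads c0=3 → after 2×micro: 0 ⇒ (c0=5, c1=0)
macro 2: S0 reads c0=5 → after 1×micro: -2; S1 reads c0=5 → after 2×micro: 0 ⇒ (c0=-2, c1=0)
macro 3: S0 reads c0=-2 → after 1×micro: 5; S1 reads c0=-2 → after 2×micro: 4 ⇒ (c0=5, c1=4)
macro 4: S0 reads c0=5 → after 1×micro: -2; S1 reads c0=5 → after 2×micro: 0 ⇒ (c0=-2, c1=0)
macro 5: S0 reads c0=-2 → after 1×micro: 5; S1 reads c0=-2 → after 2×micro: 4 ⇒ (c0=5, c1=4)
macro 6: S0 reads c0=5 → after 1×micro: -2; S1 reads c0=5 → after 2×micro: 0 ⇒ (c0=-2, c1=0)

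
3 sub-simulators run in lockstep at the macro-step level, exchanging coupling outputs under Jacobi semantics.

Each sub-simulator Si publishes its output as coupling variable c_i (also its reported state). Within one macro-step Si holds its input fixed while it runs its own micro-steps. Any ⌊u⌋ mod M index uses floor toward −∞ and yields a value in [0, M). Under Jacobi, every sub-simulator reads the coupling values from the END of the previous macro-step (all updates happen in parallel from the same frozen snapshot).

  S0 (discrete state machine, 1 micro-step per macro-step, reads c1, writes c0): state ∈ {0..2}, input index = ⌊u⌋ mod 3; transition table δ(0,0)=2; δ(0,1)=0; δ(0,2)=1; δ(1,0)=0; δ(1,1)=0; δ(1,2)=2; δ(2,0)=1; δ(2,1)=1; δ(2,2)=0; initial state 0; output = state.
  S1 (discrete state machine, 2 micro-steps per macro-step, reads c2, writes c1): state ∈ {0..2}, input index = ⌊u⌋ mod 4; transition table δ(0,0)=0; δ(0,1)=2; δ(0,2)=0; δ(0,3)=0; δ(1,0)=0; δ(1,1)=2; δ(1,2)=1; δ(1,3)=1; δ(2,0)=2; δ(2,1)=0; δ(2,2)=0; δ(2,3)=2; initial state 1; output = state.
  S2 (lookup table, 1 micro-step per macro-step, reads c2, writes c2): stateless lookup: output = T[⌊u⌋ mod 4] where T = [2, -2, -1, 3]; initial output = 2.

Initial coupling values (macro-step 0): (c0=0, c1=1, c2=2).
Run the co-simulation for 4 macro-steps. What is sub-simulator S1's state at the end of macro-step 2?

S1 state at macro-step 2 = 1

macro 1: S0 reads c1=1 → after 1×micro: 0; S1 reads c2=2 → after 2×micro: 1; S2 reads c2=2 → after 1×micro: -1 ⇒ (c0=0, c1=1, c2=-1)
macro 2: S0 reads c1=1 → after 1×micro: 0; S1 reads c2=-1 → after 2×micro: 1; S2 reads c2=-1 → after 1×micro: 3 ⇒ (c0=0, c1=1, c2=3)
macro 3: S0 reads c1=1 → after 1×micro: 0; S1 reads c2=3 → after 2×micro: 1; S2 reads c2=3 → after 1×micro: 3 ⇒ (c0=0, c1=1, c2=3)
macro 4: S0 reads c1=1 → after 1×micro: 0; S1 reads c2=3 → after 2×micro: 1; S2 reads c2=3 → after 1×micro: 3 ⇒ (c0=0, c1=1, c2=3)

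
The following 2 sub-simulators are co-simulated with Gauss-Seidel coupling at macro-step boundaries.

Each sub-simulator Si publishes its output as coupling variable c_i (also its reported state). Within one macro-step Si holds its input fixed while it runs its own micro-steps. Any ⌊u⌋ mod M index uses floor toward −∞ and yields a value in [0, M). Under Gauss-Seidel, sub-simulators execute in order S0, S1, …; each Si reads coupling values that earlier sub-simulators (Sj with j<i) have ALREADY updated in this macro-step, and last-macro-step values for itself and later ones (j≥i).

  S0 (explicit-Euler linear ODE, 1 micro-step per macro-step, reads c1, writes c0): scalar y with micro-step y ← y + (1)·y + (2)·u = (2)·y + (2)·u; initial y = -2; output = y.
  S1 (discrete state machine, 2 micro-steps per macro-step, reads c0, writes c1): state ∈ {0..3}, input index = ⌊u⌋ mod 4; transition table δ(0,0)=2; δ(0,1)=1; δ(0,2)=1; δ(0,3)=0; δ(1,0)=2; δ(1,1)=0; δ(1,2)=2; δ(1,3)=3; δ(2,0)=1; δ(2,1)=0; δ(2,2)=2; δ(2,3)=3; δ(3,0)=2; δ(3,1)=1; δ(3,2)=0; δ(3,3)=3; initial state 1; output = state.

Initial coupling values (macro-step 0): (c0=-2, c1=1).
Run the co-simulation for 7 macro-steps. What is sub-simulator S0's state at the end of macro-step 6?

macro 1: S0 reads c1=1 → after 1×micro: -2; S1 reads c0=-2 → after 2×micro: 2 ⇒ (c0=-2, c1=2)
macro 2: S0 reads c1=2 → after 1×micro: 0; S1 reads c0=0 → after 2×micro: 2 ⇒ (c0=0, c1=2)
macro 3: S0 reads c1=2 → after 1×micro: 4; S1 reads c0=4 → after 2×micro: 2 ⇒ (c0=4, c1=2)
macro 4: S0 reads c1=2 → after 1×micro: 12; S1 reads c0=12 → after 2×micro: 2 ⇒ (c0=12, c1=2)
macro 5: S0 reads c1=2 → after 1×micro: 28; S1 reads c0=28 → after 2×micro: 2 ⇒ (c0=28, c1=2)
macro 6: S0 reads c1=2 → after 1×micro: 60; S1 reads c0=60 → after 2×micro: 2 ⇒ (c0=60, c1=2)
macro 7: S0 reads c1=2 → after 1×micro: 124; S1 reads c0=124 → after 2×micro: 2 ⇒ (c0=124, c1=2)

S0 state at macro-step 6 = 60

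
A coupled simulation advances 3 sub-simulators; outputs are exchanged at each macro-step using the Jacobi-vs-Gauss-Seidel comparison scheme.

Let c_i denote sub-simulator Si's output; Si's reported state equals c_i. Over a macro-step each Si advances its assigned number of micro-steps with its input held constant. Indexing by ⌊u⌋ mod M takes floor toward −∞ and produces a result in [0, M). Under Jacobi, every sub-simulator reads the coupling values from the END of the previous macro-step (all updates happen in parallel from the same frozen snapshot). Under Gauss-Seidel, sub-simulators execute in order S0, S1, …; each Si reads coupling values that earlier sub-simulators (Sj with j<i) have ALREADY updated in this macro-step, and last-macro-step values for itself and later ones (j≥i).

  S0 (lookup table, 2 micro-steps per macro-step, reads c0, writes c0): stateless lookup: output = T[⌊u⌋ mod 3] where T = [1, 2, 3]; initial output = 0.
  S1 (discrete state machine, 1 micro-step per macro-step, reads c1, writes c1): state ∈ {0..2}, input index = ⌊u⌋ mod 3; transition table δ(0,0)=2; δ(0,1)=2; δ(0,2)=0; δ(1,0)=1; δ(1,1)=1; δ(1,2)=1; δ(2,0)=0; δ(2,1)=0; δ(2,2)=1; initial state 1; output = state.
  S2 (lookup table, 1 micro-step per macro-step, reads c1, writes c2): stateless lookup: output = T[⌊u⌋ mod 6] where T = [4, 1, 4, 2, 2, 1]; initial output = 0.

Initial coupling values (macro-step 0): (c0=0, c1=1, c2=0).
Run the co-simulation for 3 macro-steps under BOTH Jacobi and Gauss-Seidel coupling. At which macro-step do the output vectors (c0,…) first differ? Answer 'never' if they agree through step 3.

[Jacobi] macro 1: S0 reads c0=0 → after 2×micro: 1; S1 reads c1=1 → after 1×micro: 1; S2 reads c1=1 → after 1×micro: 1 ⇒ (c0=1, c1=1, c2=1)
[Jacobi] macro 2: S0 reads c0=1 → after 2×micro: 2; S1 reads c1=1 → after 1×micro: 1; S2 reads c1=1 → after 1×micro: 1 ⇒ (c0=2, c1=1, c2=1)
[Jacobi] macro 3: S0 reads c0=2 → after 2×micro: 3; S1 reads c1=1 → after 1×micro: 1; S2 reads c1=1 → after 1×micro: 1 ⇒ (c0=3, c1=1, c2=1)
[Gauss-Seidel] macro 1: S0 reads c0=0 → after 2×micro: 1; S1 reads c1=1 → after 1×micro: 1; S2 reads c1=1 → after 1×micro: 1 ⇒ (c0=1, c1=1, c2=1)
[Gauss-Seidel] macro 2: S0 reads c0=1 → after 2×micro: 2; S1 reads c1=1 → after 1×micro: 1; S2 reads c1=1 → after 1×micro: 1 ⇒ (c0=2, c1=1, c2=1)
[Gauss-Seidel] macro 3: S0 reads c0=2 → after 2×micro: 3; S1 reads c1=1 → after 1×micro: 1; S2 reads c1=1 → after 1×micro: 1 ⇒ (c0=3, c1=1, c2=1)

first divergence at macro-step: never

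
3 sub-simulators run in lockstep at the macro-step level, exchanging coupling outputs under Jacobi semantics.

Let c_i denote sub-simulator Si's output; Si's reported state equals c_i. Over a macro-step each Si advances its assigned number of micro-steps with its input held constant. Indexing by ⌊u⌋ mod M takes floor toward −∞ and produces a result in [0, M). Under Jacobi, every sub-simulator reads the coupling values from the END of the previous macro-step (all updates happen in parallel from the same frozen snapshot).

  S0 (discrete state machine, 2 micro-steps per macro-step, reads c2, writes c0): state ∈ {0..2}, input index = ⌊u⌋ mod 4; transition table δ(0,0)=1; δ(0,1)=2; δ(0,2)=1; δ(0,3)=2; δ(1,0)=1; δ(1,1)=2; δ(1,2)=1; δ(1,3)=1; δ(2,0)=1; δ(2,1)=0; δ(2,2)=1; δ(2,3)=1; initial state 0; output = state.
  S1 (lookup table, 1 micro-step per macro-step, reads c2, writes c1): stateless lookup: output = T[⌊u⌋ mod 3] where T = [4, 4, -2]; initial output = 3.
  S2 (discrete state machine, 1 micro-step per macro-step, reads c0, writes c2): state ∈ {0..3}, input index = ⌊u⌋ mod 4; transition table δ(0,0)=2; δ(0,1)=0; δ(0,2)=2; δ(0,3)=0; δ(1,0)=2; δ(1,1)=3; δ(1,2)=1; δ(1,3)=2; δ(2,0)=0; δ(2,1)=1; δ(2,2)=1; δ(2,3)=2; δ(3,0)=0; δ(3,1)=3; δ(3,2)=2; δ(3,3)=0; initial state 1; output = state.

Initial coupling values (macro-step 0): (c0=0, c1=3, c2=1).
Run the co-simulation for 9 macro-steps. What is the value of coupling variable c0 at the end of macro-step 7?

macro 1: S0 reads c2=1 → after 2×micro: 0; S1 reads c2=1 → after 1×micro: 4; S2 reads c0=0 → after 1×micro: 2 ⇒ (c0=0, c1=4, c2=2)
macro 2: S0 reads c2=2 → after 2×micro: 1; S1 reads c2=2 → after 1×micro: -2; S2 reads c0=0 → after 1×micro: 0 ⇒ (c0=1, c1=-2, c2=0)
macro 3: S0 reads c2=0 → after 2×micro: 1; S1 reads c2=0 → after 1×micro: 4; S2 reads c0=1 → after 1×micro: 0 ⇒ (c0=1, c1=4, c2=0)
macro 4: S0 reads c2=0 → after 2×micro: 1; S1 reads c2=0 → after 1×micro: 4; S2 reads c0=1 → after 1×micro: 0 ⇒ (c0=1, c1=4, c2=0)
macro 5: S0 reads c2=0 → after 2×micro: 1; S1 reads c2=0 → after 1×micro: 4; S2 reads c0=1 → after 1×micro: 0 ⇒ (c0=1, c1=4, c2=0)
macro 6: S0 reads c2=0 → after 2×micro: 1; S1 reads c2=0 → after 1×micro: 4; S2 reads c0=1 → after 1×micro: 0 ⇒ (c0=1, c1=4, c2=0)
macro 7: S0 reads c2=0 → after 2×micro: 1; S1 reads c2=0 → after 1×micro: 4; S2 reads c0=1 → after 1×micro: 0 ⇒ (c0=1, c1=4, c2=0)
macro 8: S0 reads c2=0 → after 2×micro: 1; S1 reads c2=0 → after 1×micro: 4; S2 reads c0=1 → after 1×micro: 0 ⇒ (c0=1, c1=4, c2=0)
macro 9: S0 reads c2=0 → after 2×micro: 1; S1 reads c2=0 → after 1×micro: 4; S2 reads c0=1 → after 1×micro: 0 ⇒ (c0=1, c1=4, c2=0)

c0 at macro-step 7 = 1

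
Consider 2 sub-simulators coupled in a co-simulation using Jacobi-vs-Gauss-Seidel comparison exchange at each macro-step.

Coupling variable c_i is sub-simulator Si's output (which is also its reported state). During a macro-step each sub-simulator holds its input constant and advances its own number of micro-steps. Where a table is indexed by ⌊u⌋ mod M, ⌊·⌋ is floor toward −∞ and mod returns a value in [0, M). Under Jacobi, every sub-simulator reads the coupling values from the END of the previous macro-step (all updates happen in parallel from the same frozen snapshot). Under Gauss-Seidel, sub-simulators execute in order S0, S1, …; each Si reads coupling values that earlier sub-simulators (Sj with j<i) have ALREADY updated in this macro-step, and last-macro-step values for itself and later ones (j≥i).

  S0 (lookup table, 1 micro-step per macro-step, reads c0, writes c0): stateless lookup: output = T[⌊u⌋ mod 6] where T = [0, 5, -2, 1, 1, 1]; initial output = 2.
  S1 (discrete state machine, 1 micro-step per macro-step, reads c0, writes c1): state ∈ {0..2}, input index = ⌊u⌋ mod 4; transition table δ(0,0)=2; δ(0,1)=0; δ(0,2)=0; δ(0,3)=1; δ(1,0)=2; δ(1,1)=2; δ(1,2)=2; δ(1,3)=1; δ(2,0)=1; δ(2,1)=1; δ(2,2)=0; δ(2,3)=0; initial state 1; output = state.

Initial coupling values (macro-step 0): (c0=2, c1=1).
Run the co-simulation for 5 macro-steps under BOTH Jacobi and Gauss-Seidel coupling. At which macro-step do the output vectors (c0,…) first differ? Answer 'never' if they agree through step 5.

first divergence at macro-step: 2

[Jacobi] macro 1: S0 reads c0=2 → after 1×micro: -2; S1 reads c0=2 → after 1×micro: 2 ⇒ (c0=-2, c1=2)
[Jacobi] macro 2: S0 reads c0=-2 → after 1×micro: 1; S1 reads c0=-2 → after 1×micro: 0 ⇒ (c0=1, c1=0)
[Jacobi] macro 3: S0 reads c0=1 → after 1×micro: 5; S1 reads c0=1 → after 1×micro: 0 ⇒ (c0=5, c1=0)
[Jacobi] macro 4: S0 reads c0=5 → after 1×micro: 1; S1 reads c0=5 → after 1×micro: 0 ⇒ (c0=1, c1=0)
[Jacobi] macro 5: S0 reads c0=1 → after 1×micro: 5; S1 reads c0=1 → after 1×micro: 0 ⇒ (c0=5, c1=0)
[Gauss-Seidel] macro 1: S0 reads c0=2 → after 1×micro: -2; S1 reads c0=-2 → after 1×micro: 2 ⇒ (c0=-2, c1=2)
[Gauss-Seidel] macro 2: S0 reads c0=-2 → after 1×micro: 1; S1 reads c0=1 → after 1×micro: 1 ⇒ (c0=1, c1=1)
[Gauss-Seidel] macro 3: S0 reads c0=1 → after 1×micro: 5; S1 reads c0=5 → after 1×micro: 2 ⇒ (c0=5, c1=2)
[Gauss-Seidel] macro 4: S0 reads c0=5 → after 1×micro: 1; S1 reads c0=1 → after 1×micro: 1 ⇒ (c0=1, c1=1)
[Gauss-Seidel] macro 5: S0 reads c0=1 → after 1×micro: 5; S1 reads c0=5 → after 1×micro: 2 ⇒ (c0=5, c1=2)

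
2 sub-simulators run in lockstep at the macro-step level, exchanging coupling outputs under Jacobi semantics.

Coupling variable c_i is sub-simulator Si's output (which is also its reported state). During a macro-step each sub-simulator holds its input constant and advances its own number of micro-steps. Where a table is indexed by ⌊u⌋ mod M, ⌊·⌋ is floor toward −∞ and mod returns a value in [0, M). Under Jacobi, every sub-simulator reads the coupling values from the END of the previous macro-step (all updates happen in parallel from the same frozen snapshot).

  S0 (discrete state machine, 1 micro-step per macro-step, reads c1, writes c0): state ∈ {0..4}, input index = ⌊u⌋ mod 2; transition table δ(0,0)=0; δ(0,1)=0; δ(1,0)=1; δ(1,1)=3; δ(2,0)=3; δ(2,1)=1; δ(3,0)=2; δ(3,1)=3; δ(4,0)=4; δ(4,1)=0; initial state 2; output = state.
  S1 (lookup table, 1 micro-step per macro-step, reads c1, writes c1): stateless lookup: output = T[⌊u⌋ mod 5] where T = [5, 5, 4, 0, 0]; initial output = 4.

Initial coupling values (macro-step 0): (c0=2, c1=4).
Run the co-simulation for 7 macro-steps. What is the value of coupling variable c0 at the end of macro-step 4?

c0 at macro-step 4 = 3

macro 1: S0 reads c1=4 → after 1×micro: 3; S1 reads c1=4 → after 1×micro: 0 ⇒ (c0=3, c1=0)
macro 2: S0 reads c1=0 → after 1×micro: 2; S1 reads c1=0 → after 1×micro: 5 ⇒ (c0=2, c1=5)
macro 3: S0 reads c1=5 → after 1×micro: 1; S1 reads c1=5 → after 1×micro: 5 ⇒ (c0=1, c1=5)
macro 4: S0 reads c1=5 → after 1×micro: 3; S1 reads c1=5 → after 1×micro: 5 ⇒ (c0=3, c1=5)
macro 5: S0 reads c1=5 → after 1×micro: 3; S1 reads c1=5 → after 1×micro: 5 ⇒ (c0=3, c1=5)
macro 6: S0 reads c1=5 → after 1×micro: 3; S1 reads c1=5 → after 1×micro: 5 ⇒ (c0=3, c1=5)
macro 7: S0 reads c1=5 → after 1×micro: 3; S1 reads c1=5 → after 1×micro: 5 ⇒ (c0=3, c1=5)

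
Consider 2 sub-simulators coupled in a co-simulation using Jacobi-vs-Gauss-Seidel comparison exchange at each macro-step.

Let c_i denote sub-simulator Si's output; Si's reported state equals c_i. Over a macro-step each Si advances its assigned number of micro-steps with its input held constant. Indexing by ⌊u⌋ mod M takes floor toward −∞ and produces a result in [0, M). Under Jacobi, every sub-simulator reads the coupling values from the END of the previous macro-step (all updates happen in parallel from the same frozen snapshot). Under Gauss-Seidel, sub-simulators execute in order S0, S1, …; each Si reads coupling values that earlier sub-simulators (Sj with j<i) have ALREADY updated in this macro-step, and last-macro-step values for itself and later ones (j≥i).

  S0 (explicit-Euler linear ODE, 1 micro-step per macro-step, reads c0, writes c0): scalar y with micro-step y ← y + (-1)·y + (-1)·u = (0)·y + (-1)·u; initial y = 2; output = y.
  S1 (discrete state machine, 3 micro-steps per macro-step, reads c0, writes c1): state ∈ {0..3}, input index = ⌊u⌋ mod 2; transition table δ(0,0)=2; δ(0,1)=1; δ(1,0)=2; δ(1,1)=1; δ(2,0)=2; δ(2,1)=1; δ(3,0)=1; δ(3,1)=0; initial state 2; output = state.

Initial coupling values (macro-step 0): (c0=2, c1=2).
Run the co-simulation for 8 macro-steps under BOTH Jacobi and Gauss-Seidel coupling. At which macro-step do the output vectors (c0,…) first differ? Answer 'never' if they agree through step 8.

[Jacobi] macro 1: S0 reads c0=2 → after 1×micro: -2; S1 reads c0=2 → after 3×micro: 2 ⇒ (c0=-2, c1=2)
[Jacobi] macro 2: S0 reads c0=-2 → after 1×micro: 2; S1 reads c0=-2 → after 3×micro: 2 ⇒ (c0=2, c1=2)
[Jacobi] macro 3: S0 reads c0=2 → after 1×micro: -2; S1 reads c0=2 → after 3×micro: 2 ⇒ (c0=-2, c1=2)
[Jacobi] macro 4: S0 reads c0=-2 → after 1×micro: 2; S1 reads c0=-2 → after 3×micro: 2 ⇒ (c0=2, c1=2)
[Jacobi] macro 5: S0 reads c0=2 → after 1×micro: -2; S1 reads c0=2 → after 3×micro: 2 ⇒ (c0=-2, c1=2)
[Jacobi] macro 6: S0 reads c0=-2 → after 1×micro: 2; S1 reads c0=-2 → after 3×micro: 2 ⇒ (c0=2, c1=2)
[Jacobi] macro 7: S0 reads c0=2 → after 1×micro: -2; S1 reads c0=2 → after 3×micro: 2 ⇒ (c0=-2, c1=2)
[Jacobi] macro 8: S0 reads c0=-2 → after 1×micro: 2; S1 reads c0=-2 → after 3×micro: 2 ⇒ (c0=2, c1=2)
[Gauss-Seidel] macro 1: S0 reads c0=2 → after 1×micro: -2; S1 reads c0=-2 → after 3×micro: 2 ⇒ (c0=-2, c1=2)
[Gauss-Seidel] macro 2: S0 reads c0=-2 → after 1×micro: 2; S1 reads c0=2 → after 3×micro: 2 ⇒ (c0=2, c1=2)
[Gauss-Seidel] macro 3: S0 reads c0=2 → after 1×micro: -2; S1 reads c0=-2 → after 3×micro: 2 ⇒ (c0=-2, c1=2)
[Gauss-Seidel] macro 4: S0 reads c0=-2 → after 1×micro: 2; S1 reads c0=2 → after 3×micro: 2 ⇒ (c0=2, c1=2)
[Gauss-Seidel] macro 5: S0 reads c0=2 → after 1×micro: -2; S1 reads c0=-2 → after 3×micro: 2 ⇒ (c0=-2, c1=2)
[Gauss-Seidel] macro 6: S0 reads c0=-2 → after 1×micro: 2; S1 reads c0=2 → after 3×micro: 2 ⇒ (c0=2, c1=2)
[Gauss-Seidel] macro 7: S0 reads c0=2 → after 1×micro: -2; S1 reads c0=-2 → after 3×micro: 2 ⇒ (c0=-2, c1=2)
[Gauss-Seidel] macro 8: S0 reads c0=-2 → after 1×micro: 2; S1 reads c0=2 → after 3×micro: 2 ⇒ (c0=2, c1=2)

first divergence at macro-step: never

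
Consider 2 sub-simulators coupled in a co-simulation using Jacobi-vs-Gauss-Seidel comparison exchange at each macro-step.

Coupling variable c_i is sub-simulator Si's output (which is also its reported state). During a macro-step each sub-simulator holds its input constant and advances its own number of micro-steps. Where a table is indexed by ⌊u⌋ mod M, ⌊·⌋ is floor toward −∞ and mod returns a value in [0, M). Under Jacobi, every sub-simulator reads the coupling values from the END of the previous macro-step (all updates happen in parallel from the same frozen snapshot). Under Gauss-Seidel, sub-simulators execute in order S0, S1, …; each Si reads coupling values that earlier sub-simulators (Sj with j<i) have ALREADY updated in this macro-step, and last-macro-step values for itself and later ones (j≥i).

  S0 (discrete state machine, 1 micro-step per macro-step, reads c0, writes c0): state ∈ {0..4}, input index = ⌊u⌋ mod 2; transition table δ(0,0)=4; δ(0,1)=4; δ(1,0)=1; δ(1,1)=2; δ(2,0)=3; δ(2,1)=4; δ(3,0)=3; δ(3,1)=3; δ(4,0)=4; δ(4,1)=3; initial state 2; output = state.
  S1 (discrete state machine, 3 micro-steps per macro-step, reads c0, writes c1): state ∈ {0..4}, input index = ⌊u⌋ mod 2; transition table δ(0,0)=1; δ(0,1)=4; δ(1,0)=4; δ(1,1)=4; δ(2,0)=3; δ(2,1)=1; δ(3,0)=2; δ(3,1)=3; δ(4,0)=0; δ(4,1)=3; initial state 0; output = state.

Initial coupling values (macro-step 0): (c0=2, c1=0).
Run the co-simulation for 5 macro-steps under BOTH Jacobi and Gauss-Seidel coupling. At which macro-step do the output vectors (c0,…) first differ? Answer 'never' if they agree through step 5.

[Jacobi] macro 1: S0 reads c0=2 → after 1×micro: 3; S1 reads c0=2 → after 3×micro: 0 ⇒ (c0=3, c1=0)
[Jacobi] macro 2: S0 reads c0=3 → after 1×micro: 3; S1 reads c0=3 → after 3×micro: 3 ⇒ (c0=3, c1=3)
[Jacobi] macro 3: S0 reads c0=3 → after 1×micro: 3; S1 reads c0=3 → after 3×micro: 3 ⇒ (c0=3, c1=3)
[Jacobi] macro 4: S0 reads c0=3 → after 1×micro: 3; S1 reads c0=3 → after 3×micro: 3 ⇒ (c0=3, c1=3)
[Jacobi] macro 5: S0 reads c0=3 → after 1×micro: 3; S1 reads c0=3 → after 3×micro: 3 ⇒ (c0=3, c1=3)
[Gauss-Seidel] macro 1: S0 reads c0=2 → after 1×micro: 3; S1 reads c0=3 → after 3×micro: 3 ⇒ (c0=3, c1=3)
[Gauss-Seidel] macro 2: S0 reads c0=3 → after 1×micro: 3; S1 reads c0=3 → after 3×micro: 3 ⇒ (c0=3, c1=3)
[Gauss-Seidel] macro 3: S0 reads c0=3 → after 1×micro: 3; S1 reads c0=3 → after 3×micro: 3 ⇒ (c0=3, c1=3)
[Gauss-Seidel] macro 4: S0 reads c0=3 → after 1×micro: 3; S1 reads c0=3 → after 3×micro: 3 ⇒ (c0=3, c1=3)
[Gauss-Seidel] macro 5: S0 reads c0=3 → after 1×micro: 3; S1 reads c0=3 → after 3×micro: 3 ⇒ (c0=3, c1=3)

first divergence at macro-step: 1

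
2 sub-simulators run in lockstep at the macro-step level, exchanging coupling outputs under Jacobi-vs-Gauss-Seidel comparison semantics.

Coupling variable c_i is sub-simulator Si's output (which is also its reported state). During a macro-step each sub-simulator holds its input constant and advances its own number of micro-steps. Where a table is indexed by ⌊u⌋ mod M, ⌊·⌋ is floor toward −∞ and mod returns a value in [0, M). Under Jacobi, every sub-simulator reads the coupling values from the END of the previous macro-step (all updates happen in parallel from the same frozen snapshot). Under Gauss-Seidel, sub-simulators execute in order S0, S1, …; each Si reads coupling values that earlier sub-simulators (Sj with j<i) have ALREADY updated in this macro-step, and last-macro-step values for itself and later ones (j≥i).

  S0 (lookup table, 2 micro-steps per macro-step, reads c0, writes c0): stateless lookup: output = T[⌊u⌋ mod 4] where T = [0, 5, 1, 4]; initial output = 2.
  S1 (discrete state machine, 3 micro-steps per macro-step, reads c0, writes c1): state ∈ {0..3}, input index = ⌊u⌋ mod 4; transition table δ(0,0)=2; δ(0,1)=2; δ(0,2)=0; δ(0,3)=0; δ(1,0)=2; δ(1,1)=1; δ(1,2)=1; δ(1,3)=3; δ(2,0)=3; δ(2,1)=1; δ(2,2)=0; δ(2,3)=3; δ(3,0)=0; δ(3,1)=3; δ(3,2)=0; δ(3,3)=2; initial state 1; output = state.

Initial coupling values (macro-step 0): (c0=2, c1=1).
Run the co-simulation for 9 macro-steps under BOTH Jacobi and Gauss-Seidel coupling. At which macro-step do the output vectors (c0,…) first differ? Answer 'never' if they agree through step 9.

[Jacobi] macro 1: S0 reads c0=2 → after 2×micro: 1; S1 reads c0=2 → after 3×micro: 1 ⇒ (c0=1, c1=1)
[Jacobi] macro 2: S0 reads c0=1 → after 2×micro: 5; S1 reads c0=1 → after 3×micro: 1 ⇒ (c0=5, c1=1)
[Jacobi] macro 3: S0 reads c0=5 → after 2×micro: 5; S1 reads c0=5 → after 3×micro: 1 ⇒ (c0=5, c1=1)
[Jacobi] macro 4: S0 reads c0=5 → after 2×micro: 5; S1 reads c0=5 → after 3×micro: 1 ⇒ (c0=5, c1=1)
[Jacobi] macro 5: S0 reads c0=5 → after 2×micro: 5; S1 reads c0=5 → after 3×micro: 1 ⇒ (c0=5, c1=1)
[Jacobi] macro 6: S0 reads c0=5 → after 2×micro: 5; S1 reads c0=5 → after 3×micro: 1 ⇒ (c0=5, c1=1)
[Jacobi] macro 7: S0 reads c0=5 → after 2×micro: 5; S1 reads c0=5 → after 3×micro: 1 ⇒ (c0=5, c1=1)
[Jacobi] macro 8: S0 reads c0=5 → after 2×micro: 5; S1 reads c0=5 → after 3×micro: 1 ⇒ (c0=5, c1=1)
[Jacobi] macro 9: S0 reads c0=5 → after 2×micro: 5; S1 reads c0=5 → after 3×micro: 1 ⇒ (c0=5, c1=1)
[Gauss-Seidel] macro 1: S0 reads c0=2 → after 2×micro: 1; S1 reads c0=1 → after 3×micro: 1 ⇒ (c0=1, c1=1)
[Gauss-Seidel] macro 2: S0 reads c0=1 → after 2×micro: 5; S1 reads c0=5 → after 3×micro: 1 ⇒ (c0=5, c1=1)
[Gauss-Seidel] macro 3: S0 reads c0=5 → after 2×micro: 5; S1 reads c0=5 → after 3×micro: 1 ⇒ (c0=5, c1=1)
[Gauss-Seidel] macro 4: S0 reads c0=5 → after 2×micro: 5; S1 reads c0=5 → after 3×micro: 1 ⇒ (c0=5, c1=1)
[Gauss-Seidel] macro 5: S0 reads c0=5 → after 2×micro: 5; S1 reads c0=5 → after 3×micro: 1 ⇒ (c0=5, c1=1)
[Gauss-Seidel] macro 6: S0 reads c0=5 → after 2×micro: 5; S1 reads c0=5 → after 3×micro: 1 ⇒ (c0=5, c1=1)
[Gauss-Seidel] macro 7: S0 reads c0=5 → after 2×micro: 5; S1 reads c0=5 → after 3×micro: 1 ⇒ (c0=5, c1=1)
[Gauss-Seidel] macro 8: S0 reads c0=5 → after 2×micro: 5; S1 reads c0=5 → after 3×micro: 1 ⇒ (c0=5, c1=1)
[Gauss-Seidel] macro 9: S0 reads c0=5 → after 2×micro: 5; S1 reads c0=5 → after 3×micro: 1 ⇒ (c0=5, c1=1)

first divergence at macro-step: never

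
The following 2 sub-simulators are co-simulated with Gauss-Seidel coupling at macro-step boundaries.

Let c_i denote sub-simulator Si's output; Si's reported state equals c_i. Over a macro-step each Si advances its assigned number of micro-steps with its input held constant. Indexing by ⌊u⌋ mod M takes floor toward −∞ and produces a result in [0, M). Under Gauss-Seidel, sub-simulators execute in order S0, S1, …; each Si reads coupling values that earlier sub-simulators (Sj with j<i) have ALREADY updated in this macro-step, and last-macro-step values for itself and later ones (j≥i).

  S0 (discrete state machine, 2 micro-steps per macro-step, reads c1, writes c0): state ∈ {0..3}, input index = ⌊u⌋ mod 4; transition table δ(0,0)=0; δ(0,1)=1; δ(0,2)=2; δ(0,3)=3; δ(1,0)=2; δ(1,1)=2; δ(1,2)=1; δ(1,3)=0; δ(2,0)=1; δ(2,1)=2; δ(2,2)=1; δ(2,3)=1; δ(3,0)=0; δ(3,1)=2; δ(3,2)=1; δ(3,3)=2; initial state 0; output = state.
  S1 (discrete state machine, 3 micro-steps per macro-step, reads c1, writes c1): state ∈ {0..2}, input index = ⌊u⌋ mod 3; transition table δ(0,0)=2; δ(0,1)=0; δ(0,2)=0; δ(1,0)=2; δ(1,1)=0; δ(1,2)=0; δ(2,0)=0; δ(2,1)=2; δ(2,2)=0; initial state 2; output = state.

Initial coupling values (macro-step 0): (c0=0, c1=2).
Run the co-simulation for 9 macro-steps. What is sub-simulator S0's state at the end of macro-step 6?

macro 1: S0 reads c1=2 → after 2×micro: 1; S1 reads c1=2 → after 3×micro: 0 ⇒ (c0=1, c1=0)
macro 2: S0 reads c1=0 → after 2×micro: 1; S1 reads c1=0 → after 3×micro: 2 ⇒ (c0=1, c1=2)
macro 3: S0 reads c1=2 → after 2×micro: 1; S1 reads c1=2 → after 3×micro: 0 ⇒ (c0=1, c1=0)
macro 4: S0 reads c1=0 → after 2×micro: 1; S1 reads c1=0 → after 3×micro: 2 ⇒ (c0=1, c1=2)
macro 5: S0 reads c1=2 → after 2×micro: 1; S1 reads c1=2 → after 3×micro: 0 ⇒ (c0=1, c1=0)
macro 6: S0 reads c1=0 → after 2×micro: 1; S1 reads c1=0 → after 3×micro: 2 ⇒ (c0=1, c1=2)
macro 7: S0 reads c1=2 → after 2×micro: 1; S1 reads c1=2 → after 3×micro: 0 ⇒ (c0=1, c1=0)
macro 8: S0 reads c1=0 → after 2×micro: 1; S1 reads c1=0 → after 3×micro: 2 ⇒ (c0=1, c1=2)
macro 9: S0 reads c1=2 → after 2×micro: 1; S1 reads c1=2 → after 3×micro: 0 ⇒ (c0=1, c1=0)

S0 state at macro-step 6 = 1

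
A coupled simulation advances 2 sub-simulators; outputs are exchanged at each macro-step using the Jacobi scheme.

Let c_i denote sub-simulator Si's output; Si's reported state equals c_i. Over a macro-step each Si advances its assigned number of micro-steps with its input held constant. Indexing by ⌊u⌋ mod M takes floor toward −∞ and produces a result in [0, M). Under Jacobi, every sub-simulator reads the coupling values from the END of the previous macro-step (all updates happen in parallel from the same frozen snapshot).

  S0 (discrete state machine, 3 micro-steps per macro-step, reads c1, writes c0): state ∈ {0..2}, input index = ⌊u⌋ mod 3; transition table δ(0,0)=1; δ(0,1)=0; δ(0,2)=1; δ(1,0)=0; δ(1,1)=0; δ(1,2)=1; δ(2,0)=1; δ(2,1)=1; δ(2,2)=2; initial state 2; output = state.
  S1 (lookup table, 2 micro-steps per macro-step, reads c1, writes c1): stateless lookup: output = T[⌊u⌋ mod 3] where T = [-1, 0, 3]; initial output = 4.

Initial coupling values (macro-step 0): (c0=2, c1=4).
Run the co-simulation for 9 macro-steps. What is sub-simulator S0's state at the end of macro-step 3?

macro 1: S0 reads c1=4 → after 3×micro: 0; S1 reads c1=4 → after 2×micro: 0 ⇒ (c0=0, c1=0)
macro 2: S0 reads c1=0 → after 3×micro: 1; S1 reads c1=0 → after 2×micro: -1 ⇒ (c0=1, c1=-1)
macro 3: S0 reads c1=-1 → after 3×micro: 1; S1 reads c1=-1 → after 2×micro: 3 ⇒ (c0=1, c1=3)
macro 4: S0 reads c1=3 → after 3×micro: 0; S1 reads c1=3 → after 2×micro: -1 ⇒ (c0=0, c1=-1)
macro 5: S0 reads c1=-1 → after 3×micro: 1; S1 reads c1=-1 → after 2×micro: 3 ⇒ (c0=1, c1=3)
macro 6: S0 reads c1=3 → after 3×micro: 0; S1 reads c1=3 → after 2×micro: -1 ⇒ (c0=0, c1=-1)
macro 7: S0 reads c1=-1 → after 3×micro: 1; S1 reads c1=-1 → after 2×micro: 3 ⇒ (c0=1, c1=3)
macro 8: S0 reads c1=3 → after 3×micro: 0; S1 reads c1=3 → after 2×micro: -1 ⇒ (c0=0, c1=-1)
macro 9: S0 reads c1=-1 → after 3×micro: 1; S1 reads c1=-1 → after 2×micro: 3 ⇒ (c0=1, c1=3)

S0 state at macro-step 3 = 1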